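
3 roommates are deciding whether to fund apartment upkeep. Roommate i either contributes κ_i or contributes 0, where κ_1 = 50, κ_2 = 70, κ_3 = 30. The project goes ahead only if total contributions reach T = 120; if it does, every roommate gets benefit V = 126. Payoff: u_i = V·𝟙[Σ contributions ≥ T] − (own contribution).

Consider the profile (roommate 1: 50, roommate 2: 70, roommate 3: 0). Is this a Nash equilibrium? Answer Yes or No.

Total = 120 ≥ 120: provided.
Roommate 1 (pledges 50, payoff 76): dropping to 0 → total 70, payoff 0. No gain.
Roommate 2 (pledges 70, payoff 56): dropping to 0 → total 50, payoff 0. No gain.
Roommate 3 (pledges 0, payoff 126): pledging 30 → total 150, payoff 96. No gain.

Yes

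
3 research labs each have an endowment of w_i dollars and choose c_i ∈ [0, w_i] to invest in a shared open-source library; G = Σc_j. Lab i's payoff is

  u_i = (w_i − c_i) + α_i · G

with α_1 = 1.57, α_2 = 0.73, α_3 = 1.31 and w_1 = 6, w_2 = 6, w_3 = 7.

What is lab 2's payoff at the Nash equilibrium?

∂u_i/∂c_i = α_i − 1, so lab i contributes w_i if α_i > 1, else 0.
α_i > 1 for i ∈ {1, 3}; NE contributions (6, 0, 7), G = 13.
u_2 = (6 − 0) + 0.73·13 = 15.49.

15.49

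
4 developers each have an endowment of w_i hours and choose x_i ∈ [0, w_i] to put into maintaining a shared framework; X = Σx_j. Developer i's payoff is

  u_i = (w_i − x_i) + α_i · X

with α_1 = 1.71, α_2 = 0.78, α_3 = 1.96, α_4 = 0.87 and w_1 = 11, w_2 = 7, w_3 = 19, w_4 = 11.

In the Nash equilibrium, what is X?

30

∂u_i/∂x_i = α_i − 1, so developer i contributes w_i if α_i > 1, else 0.
α_i > 1 for i ∈ {1, 3}; NE contributions (11, 0, 19, 0), X = 30.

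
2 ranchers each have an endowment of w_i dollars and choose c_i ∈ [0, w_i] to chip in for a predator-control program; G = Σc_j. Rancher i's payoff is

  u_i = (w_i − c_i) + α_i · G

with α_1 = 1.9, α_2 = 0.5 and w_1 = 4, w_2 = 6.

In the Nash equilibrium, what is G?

∂u_i/∂c_i = α_i − 1, so rancher i contributes w_i if α_i > 1, else 0.
α_i > 1 for i ∈ {1}; NE contributions (4, 0), G = 4.

4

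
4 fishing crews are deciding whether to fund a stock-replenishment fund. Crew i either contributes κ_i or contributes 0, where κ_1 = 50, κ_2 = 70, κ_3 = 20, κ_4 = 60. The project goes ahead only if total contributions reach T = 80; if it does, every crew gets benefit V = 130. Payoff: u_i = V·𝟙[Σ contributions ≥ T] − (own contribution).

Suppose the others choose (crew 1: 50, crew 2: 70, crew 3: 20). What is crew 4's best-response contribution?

Others' total = 140 ≥ 80; contributing adds cost 60 for no extra benefit.
Best response: 0.

0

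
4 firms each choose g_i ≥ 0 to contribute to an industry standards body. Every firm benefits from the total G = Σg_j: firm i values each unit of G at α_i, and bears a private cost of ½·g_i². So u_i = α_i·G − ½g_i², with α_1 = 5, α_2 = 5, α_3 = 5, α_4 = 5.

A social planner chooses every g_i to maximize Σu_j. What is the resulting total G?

Planner FOC: ∂(Σu_j)/∂g_i = (Σα_j) − g_i = 0, so g_i^SO = Σα_j = 20 for every i; G^SO = 80.

80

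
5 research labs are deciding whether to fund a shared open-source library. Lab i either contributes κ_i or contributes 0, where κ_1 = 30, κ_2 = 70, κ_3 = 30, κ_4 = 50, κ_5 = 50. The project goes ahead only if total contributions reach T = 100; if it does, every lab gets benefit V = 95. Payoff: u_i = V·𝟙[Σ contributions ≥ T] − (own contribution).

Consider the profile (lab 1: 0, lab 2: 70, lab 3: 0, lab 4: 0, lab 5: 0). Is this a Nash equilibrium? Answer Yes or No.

Total = 70 < 100: not provided.
Lab 1 (pledges 0, payoff 0): pledging 30 → total 100, payoff 65. Profitable deviation.

No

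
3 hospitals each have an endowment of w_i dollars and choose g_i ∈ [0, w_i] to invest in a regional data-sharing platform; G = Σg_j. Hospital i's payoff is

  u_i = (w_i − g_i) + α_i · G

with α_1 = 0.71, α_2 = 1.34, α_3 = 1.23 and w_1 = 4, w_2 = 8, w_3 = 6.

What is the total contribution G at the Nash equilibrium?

∂u_i/∂g_i = α_i − 1, so hospital i contributes w_i if α_i > 1, else 0.
α_i > 1 for i ∈ {2, 3}; NE contributions (0, 8, 6), G = 14.

14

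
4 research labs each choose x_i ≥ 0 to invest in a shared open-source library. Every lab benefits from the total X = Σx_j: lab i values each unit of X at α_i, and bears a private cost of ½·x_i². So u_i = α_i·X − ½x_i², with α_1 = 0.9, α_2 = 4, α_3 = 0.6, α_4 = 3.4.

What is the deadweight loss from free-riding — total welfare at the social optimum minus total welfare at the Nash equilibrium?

93.575

Lab i's FOC: ∂u_i/∂x_i = α_i − x_i = 0, so x_i* = α_i.
NE contributions = (0.9, 4, 0.6, 3.4); X = 8.9.
W^NE = (Σα)·X − ½Σα_i² = 8.9² − ½·28.73 = 64.845.
Planner sets x_i = Σα_j = 8.9 for every i, so X^SO = 4·8.9 = 35.6.
W^SO = (Σα)·X^SO − ½·4·(Σα)² = (4/2)·8.9² = 158.42.
Deadweight loss = W^SO − W^NE = 93.575.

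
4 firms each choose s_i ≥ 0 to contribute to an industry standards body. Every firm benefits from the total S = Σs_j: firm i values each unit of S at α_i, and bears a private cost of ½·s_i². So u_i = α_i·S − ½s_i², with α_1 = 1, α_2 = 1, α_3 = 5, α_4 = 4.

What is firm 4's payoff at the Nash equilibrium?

Firm i's FOC: ∂u_i/∂s_i = α_i − s_i = 0, so s_i* = α_i.
NE contributions = (1, 1, 5, 4); S = 11.
u_4 = α_4·S − ½·(s_4)² = 4·11 − ½·4² = 36.

36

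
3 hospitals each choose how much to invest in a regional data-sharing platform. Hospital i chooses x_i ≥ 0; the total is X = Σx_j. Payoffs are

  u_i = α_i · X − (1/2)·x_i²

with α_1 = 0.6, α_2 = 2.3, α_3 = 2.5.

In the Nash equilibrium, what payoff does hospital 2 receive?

9.775

Hospital i's FOC: ∂u_i/∂x_i = α_i − x_i = 0, so x_i* = α_i.
NE contributions = (0.6, 2.3, 2.5); X = 5.4.
u_2 = α_2·X − ½·(x_2)² = 2.3·5.4 − ½·2.3² = 9.775.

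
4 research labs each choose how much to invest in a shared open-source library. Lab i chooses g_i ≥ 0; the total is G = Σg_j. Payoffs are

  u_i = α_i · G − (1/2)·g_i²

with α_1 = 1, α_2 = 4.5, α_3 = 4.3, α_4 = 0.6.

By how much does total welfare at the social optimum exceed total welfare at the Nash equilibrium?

128.21

Lab i's FOC: ∂u_i/∂g_i = α_i − g_i = 0, so g_i* = α_i.
NE contributions = (1, 4.5, 4.3, 0.6); G = 10.4.
W^NE = (Σα)·G − ½Σα_i² = 10.4² − ½·40.1 = 88.11.
Planner sets g_i = Σα_j = 10.4 for every i, so G^SO = 4·10.4 = 41.6.
W^SO = (Σα)·G^SO − ½·4·(Σα)² = (4/2)·10.4² = 216.32.
Deadweight loss = W^SO − W^NE = 128.21.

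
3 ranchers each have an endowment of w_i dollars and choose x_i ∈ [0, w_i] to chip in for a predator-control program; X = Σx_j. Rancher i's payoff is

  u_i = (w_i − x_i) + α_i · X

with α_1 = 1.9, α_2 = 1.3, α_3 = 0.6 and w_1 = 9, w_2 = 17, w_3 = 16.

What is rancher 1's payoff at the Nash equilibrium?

49.4

∂u_i/∂x_i = α_i − 1, so rancher i contributes w_i if α_i > 1, else 0.
α_i > 1 for i ∈ {1, 2}; NE contributions (9, 17, 0), X = 26.
u_1 = (9 − 9) + 1.9·26 = 49.4.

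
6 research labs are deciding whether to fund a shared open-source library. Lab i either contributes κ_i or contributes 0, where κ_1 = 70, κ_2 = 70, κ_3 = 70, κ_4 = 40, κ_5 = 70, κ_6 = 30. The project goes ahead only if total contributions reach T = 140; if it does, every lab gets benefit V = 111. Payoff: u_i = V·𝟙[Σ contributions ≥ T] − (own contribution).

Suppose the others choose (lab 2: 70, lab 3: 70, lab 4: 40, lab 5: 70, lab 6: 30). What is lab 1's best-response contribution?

Others' total = 280 ≥ 140; contributing adds cost 70 for no extra benefit.
Best response: 0.

0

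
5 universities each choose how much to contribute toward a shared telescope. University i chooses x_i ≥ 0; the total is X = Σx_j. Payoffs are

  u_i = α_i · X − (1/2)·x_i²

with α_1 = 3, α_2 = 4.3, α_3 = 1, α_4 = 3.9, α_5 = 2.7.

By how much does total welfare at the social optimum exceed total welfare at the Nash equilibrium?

358.51

University i's FOC: ∂u_i/∂x_i = α_i − x_i = 0, so x_i* = α_i.
NE contributions = (3, 4.3, 1, 3.9, 2.7); X = 14.9.
W^NE = (Σα)·X − ½Σα_i² = 14.9² − ½·50.99 = 196.515.
Planner sets x_i = Σα_j = 14.9 for every i, so X^SO = 5·14.9 = 74.5.
W^SO = (Σα)·X^SO − ½·5·(Σα)² = (5/2)·14.9² = 555.025.
Deadweight loss = W^SO − W^NE = 358.51.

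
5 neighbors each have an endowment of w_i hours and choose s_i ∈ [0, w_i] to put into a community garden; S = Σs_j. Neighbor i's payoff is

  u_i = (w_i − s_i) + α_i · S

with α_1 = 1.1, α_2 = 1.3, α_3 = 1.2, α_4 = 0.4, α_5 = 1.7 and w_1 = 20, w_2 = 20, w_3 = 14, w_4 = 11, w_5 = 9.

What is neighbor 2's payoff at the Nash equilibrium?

∂u_i/∂s_i = α_i − 1, so neighbor i contributes w_i if α_i > 1, else 0.
α_i > 1 for i ∈ {1, 2, 3, 5}; NE contributions (20, 20, 14, 0, 9), S = 63.
u_2 = (20 − 20) + 1.3·63 = 81.9.

81.9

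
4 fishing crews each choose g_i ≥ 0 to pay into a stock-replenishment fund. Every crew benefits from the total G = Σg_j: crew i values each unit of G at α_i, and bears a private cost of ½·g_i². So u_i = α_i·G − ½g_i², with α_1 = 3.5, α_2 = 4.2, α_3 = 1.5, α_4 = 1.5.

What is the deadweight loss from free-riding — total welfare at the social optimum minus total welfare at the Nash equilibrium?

131.685

Crew i's FOC: ∂u_i/∂g_i = α_i − g_i = 0, so g_i* = α_i.
NE contributions = (3.5, 4.2, 1.5, 1.5); G = 10.7.
W^NE = (Σα)·G − ½Σα_i² = 10.7² − ½·34.39 = 97.295.
Planner sets g_i = Σα_j = 10.7 for every i, so G^SO = 4·10.7 = 42.8.
W^SO = (Σα)·G^SO − ½·4·(Σα)² = (4/2)·10.7² = 228.98.
Deadweight loss = W^SO − W^NE = 131.685.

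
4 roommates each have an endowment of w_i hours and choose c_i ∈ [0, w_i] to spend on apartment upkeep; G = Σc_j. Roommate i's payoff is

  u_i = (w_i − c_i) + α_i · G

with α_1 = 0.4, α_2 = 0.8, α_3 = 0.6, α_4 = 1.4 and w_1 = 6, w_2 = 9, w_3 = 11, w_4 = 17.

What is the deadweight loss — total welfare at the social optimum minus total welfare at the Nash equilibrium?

∂u_i/∂c_i = α_i − 1, so roommate i contributes w_i if α_i > 1, else 0.
α_i > 1 for i ∈ {4}; NE contributions (0, 0, 0, 17), G = 17.
W^NE = Σw_i − G^NE + (Σα_i)·G^NE = 43 + 2.2·17 = 80.4.
Planner: ∂(Σu_j)/∂c_i = Σα_j − 1 = 2.2 > 0, so everyone contributes w_i; G^SO = 43, W^SO = 43 + 2.2·43 = 137.6.
Deadweight loss = 57.2.

57.2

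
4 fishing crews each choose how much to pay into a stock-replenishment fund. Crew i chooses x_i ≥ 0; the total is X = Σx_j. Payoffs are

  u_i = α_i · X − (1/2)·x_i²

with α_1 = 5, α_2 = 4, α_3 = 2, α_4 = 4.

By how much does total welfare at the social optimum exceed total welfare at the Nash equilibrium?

Crew i's FOC: ∂u_i/∂x_i = α_i − x_i = 0, so x_i* = α_i.
NE contributions = (5, 4, 2, 4); X = 15.
W^NE = (Σα)·X − ½Σα_i² = 15² − ½·61 = 194.5.
Planner sets x_i = Σα_j = 15 for every i, so X^SO = 4·15 = 60.
W^SO = (Σα)·X^SO − ½·4·(Σα)² = (4/2)·15² = 450.
Deadweight loss = W^SO − W^NE = 255.5.

255.5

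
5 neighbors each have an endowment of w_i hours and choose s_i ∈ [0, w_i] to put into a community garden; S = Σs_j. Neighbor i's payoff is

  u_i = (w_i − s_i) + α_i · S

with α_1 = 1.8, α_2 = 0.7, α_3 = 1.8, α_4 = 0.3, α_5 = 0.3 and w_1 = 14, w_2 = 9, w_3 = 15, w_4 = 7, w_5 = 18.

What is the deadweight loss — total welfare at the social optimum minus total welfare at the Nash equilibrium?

∂u_i/∂s_i = α_i − 1, so neighbor i contributes w_i if α_i > 1, else 0.
α_i > 1 for i ∈ {1, 3}; NE contributions (14, 0, 15, 0, 0), S = 29.
W^NE = Σw_i − S^NE + (Σα_i)·S^NE = 63 + 3.9·29 = 176.1.
Planner: ∂(Σu_j)/∂s_i = Σα_j − 1 = 3.9 > 0, so everyone contributes w_i; S^SO = 63, W^SO = 63 + 3.9·63 = 308.7.
Deadweight loss = 132.6.

132.6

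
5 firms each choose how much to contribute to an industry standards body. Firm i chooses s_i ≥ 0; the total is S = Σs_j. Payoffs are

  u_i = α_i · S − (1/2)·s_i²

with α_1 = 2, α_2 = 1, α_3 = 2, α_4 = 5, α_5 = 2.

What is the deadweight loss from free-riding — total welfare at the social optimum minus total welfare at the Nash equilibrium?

Firm i's FOC: ∂u_i/∂s_i = α_i − s_i = 0, so s_i* = α_i.
NE contributions = (2, 1, 2, 5, 2); S = 12.
W^NE = (Σα)·S − ½Σα_i² = 12² − ½·38 = 125.
Planner sets s_i = Σα_j = 12 for every i, so S^SO = 5·12 = 60.
W^SO = (Σα)·S^SO − ½·5·(Σα)² = (5/2)·12² = 360.
Deadweight loss = W^SO − W^NE = 235.

235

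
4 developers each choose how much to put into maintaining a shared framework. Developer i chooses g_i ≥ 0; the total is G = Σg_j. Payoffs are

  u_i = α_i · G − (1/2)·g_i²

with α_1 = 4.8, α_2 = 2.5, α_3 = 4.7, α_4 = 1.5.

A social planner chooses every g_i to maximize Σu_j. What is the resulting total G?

Planner FOC: ∂(Σu_j)/∂g_i = (Σα_j) − g_i = 0, so g_i^SO = Σα_j = 13.5 for every i; G^SO = 54.

54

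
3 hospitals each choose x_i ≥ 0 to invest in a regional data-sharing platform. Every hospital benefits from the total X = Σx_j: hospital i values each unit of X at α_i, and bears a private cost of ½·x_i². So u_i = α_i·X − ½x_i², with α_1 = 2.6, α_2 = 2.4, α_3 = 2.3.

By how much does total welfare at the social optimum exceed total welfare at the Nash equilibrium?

35.55

Hospital i's FOC: ∂u_i/∂x_i = α_i − x_i = 0, so x_i* = α_i.
NE contributions = (2.6, 2.4, 2.3); X = 7.3.
W^NE = (Σα)·X − ½Σα_i² = 7.3² − ½·17.81 = 44.385.
Planner sets x_i = Σα_j = 7.3 for every i, so X^SO = 3·7.3 = 21.9.
W^SO = (Σα)·X^SO − ½·3·(Σα)² = (3/2)·7.3² = 79.935.
Deadweight loss = W^SO − W^NE = 35.55.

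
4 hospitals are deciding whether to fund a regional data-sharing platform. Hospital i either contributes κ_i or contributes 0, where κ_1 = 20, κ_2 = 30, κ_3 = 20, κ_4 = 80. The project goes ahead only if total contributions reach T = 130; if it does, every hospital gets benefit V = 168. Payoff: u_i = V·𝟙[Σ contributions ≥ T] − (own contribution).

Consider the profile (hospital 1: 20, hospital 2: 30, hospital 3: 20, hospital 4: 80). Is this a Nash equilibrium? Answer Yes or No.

Total = 150 ≥ 130: provided.
Hospital 1 (pledges 20, payoff 148): dropping to 0 → total 130, payoff 168. Profitable deviation.

No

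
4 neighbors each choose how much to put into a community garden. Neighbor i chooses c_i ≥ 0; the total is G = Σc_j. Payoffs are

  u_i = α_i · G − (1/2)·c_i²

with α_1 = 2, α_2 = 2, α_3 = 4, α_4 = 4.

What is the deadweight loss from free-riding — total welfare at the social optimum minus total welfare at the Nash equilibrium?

164

Neighbor i's FOC: ∂u_i/∂c_i = α_i − c_i = 0, so c_i* = α_i.
NE contributions = (2, 2, 4, 4); G = 12.
W^NE = (Σα)·G − ½Σα_i² = 12² − ½·40 = 124.
Planner sets c_i = Σα_j = 12 for every i, so G^SO = 4·12 = 48.
W^SO = (Σα)·G^SO − ½·4·(Σα)² = (4/2)·12² = 288.
Deadweight loss = W^SO − W^NE = 164.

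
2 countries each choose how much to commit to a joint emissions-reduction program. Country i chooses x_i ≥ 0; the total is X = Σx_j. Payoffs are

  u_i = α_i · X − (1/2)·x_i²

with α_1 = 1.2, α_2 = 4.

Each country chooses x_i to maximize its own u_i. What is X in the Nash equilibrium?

5.2

Country i's FOC: ∂u_i/∂x_i = α_i − x_i = 0, so x_i* = α_i.
NE contributions = (1.2, 4); X = 5.2.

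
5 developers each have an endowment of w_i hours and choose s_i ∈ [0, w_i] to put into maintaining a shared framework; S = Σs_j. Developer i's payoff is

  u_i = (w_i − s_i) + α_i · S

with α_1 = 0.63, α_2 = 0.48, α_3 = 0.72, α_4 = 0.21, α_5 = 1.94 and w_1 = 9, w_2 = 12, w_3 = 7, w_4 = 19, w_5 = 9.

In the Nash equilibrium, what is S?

9

∂u_i/∂s_i = α_i − 1, so developer i contributes w_i if α_i > 1, else 0.
α_i > 1 for i ∈ {5}; NE contributions (0, 0, 0, 0, 9), S = 9.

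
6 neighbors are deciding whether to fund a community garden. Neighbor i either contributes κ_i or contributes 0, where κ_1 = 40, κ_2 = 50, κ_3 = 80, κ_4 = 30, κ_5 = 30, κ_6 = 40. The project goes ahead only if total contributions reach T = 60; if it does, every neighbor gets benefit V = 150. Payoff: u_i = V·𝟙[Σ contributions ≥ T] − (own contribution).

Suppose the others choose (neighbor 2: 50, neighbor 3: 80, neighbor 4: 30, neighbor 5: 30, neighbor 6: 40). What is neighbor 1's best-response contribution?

Others' total = 230 ≥ 60; contributing adds cost 40 for no extra benefit.
Best response: 0.

0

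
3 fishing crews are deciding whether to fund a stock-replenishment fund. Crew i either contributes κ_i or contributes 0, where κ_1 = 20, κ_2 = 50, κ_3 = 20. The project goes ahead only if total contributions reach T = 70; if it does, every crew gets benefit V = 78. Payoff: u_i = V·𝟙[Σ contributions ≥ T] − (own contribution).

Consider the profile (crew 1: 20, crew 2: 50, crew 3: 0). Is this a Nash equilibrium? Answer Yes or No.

Total = 70 ≥ 70: provided.
Crew 1 (pledges 20, payoff 58): dropping to 0 → total 50, payoff 0. No gain.
Crew 2 (pledges 50, payoff 28): dropping to 0 → total 20, payoff 0. No gain.
Crew 3 (pledges 0, payoff 78): pledging 20 → total 90, payoff 58. No gain.

Yes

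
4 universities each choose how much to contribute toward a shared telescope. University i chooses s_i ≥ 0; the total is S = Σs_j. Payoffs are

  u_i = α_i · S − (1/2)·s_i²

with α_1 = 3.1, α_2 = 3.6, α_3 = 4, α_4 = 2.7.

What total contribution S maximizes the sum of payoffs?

53.6

Planner FOC: ∂(Σu_j)/∂s_i = (Σα_j) − s_i = 0, so s_i^SO = Σα_j = 13.4 for every i; S^SO = 53.6.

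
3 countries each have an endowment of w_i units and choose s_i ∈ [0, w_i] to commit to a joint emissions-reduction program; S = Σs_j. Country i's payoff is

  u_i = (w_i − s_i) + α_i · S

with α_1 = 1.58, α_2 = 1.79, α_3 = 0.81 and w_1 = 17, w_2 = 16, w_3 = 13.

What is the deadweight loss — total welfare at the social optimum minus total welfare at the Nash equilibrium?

∂u_i/∂s_i = α_i − 1, so country i contributes w_i if α_i > 1, else 0.
α_i > 1 for i ∈ {1, 2}; NE contributions (17, 16, 0), S = 33.
W^NE = Σw_i − S^NE + (Σα_i)·S^NE = 46 + 3.18·33 = 150.94.
Planner: ∂(Σu_j)/∂s_i = Σα_j − 1 = 3.18 > 0, so everyone contributes w_i; S^SO = 46, W^SO = 46 + 3.18·46 = 192.28.
Deadweight loss = 41.34.

41.34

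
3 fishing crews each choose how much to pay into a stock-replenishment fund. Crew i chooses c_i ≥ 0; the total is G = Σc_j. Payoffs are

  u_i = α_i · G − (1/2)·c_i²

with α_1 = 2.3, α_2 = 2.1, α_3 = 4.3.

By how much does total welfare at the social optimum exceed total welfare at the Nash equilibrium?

Crew i's FOC: ∂u_i/∂c_i = α_i − c_i = 0, so c_i* = α_i.
NE contributions = (2.3, 2.1, 4.3); G = 8.7.
W^NE = (Σα)·G − ½Σα_i² = 8.7² − ½·28.19 = 61.595.
Planner sets c_i = Σα_j = 8.7 for every i, so G^SO = 3·8.7 = 26.1.
W^SO = (Σα)·G^SO − ½·3·(Σα)² = (3/2)·8.7² = 113.535.
Deadweight loss = W^SO − W^NE = 51.94.

51.94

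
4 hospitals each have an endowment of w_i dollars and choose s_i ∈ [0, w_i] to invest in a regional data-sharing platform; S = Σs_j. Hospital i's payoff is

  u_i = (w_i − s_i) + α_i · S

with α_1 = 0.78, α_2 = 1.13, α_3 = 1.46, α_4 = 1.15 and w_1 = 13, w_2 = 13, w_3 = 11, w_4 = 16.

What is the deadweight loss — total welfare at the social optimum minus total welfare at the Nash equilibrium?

∂u_i/∂s_i = α_i − 1, so hospital i contributes w_i if α_i > 1, else 0.
α_i > 1 for i ∈ {2, 3, 4}; NE contributions (0, 13, 11, 16), S = 40.
W^NE = Σw_i − S^NE + (Σα_i)·S^NE = 53 + 3.52·40 = 193.8.
Planner: ∂(Σu_j)/∂s_i = Σα_j − 1 = 3.52 > 0, so everyone contributes w_i; S^SO = 53, W^SO = 53 + 3.52·53 = 239.56.
Deadweight loss = 45.76.

45.76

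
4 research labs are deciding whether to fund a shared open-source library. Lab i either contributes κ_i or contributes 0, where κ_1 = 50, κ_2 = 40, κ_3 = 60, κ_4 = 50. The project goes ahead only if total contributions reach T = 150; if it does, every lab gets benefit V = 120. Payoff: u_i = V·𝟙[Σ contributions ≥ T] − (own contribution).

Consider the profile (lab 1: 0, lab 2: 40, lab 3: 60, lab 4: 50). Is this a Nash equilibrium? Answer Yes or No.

Yes

Total = 150 ≥ 150: provided.
Lab 1 (pledges 0, payoff 120): pledging 50 → total 200, payoff 70. No gain.
Lab 2 (pledges 40, payoff 80): dropping to 0 → total 110, payoff 0. No gain.
Lab 3 (pledges 60, payoff 60): dropping to 0 → total 90, payoff 0. No gain.
Lab 4 (pledges 50, payoff 70): dropping to 0 → total 100, payoff 0. No gain.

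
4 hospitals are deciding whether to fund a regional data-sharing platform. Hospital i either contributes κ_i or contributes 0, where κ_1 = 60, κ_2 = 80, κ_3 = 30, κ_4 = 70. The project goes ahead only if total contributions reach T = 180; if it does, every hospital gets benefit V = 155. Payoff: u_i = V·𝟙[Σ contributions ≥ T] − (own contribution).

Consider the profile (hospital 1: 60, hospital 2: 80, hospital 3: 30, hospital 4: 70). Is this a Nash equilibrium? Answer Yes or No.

Total = 240 ≥ 180: provided.
Hospital 1 (pledges 60, payoff 95): dropping to 0 → total 180, payoff 155. Profitable deviation.

No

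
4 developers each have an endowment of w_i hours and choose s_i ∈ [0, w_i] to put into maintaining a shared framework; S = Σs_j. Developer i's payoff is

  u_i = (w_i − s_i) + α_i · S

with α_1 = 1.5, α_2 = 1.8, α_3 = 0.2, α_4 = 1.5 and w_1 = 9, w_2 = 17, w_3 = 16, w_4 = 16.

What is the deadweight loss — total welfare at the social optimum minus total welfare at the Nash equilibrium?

∂u_i/∂s_i = α_i − 1, so developer i contributes w_i if α_i > 1, else 0.
α_i > 1 for i ∈ {1, 2, 4}; NE contributions (9, 17, 0, 16), S = 42.
W^NE = Σw_i − S^NE + (Σα_i)·S^NE = 58 + 4·42 = 226.
Planner: ∂(Σu_j)/∂s_i = Σα_j − 1 = 4 > 0, so everyone contributes w_i; S^SO = 58, W^SO = 58 + 4·58 = 290.
Deadweight loss = 64.

64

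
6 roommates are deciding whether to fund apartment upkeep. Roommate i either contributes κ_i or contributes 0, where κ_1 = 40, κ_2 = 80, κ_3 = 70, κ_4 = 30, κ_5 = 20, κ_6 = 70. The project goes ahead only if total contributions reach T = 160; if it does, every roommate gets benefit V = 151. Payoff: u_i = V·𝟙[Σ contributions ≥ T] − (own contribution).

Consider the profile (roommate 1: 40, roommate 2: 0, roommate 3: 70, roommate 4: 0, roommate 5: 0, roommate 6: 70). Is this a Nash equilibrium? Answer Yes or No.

Yes

Total = 180 ≥ 160: provided.
Roommate 1 (pledges 40, payoff 111): dropping to 0 → total 140, payoff 0. No gain.
Roommate 2 (pledges 0, payoff 151): pledging 80 → total 260, payoff 71. No gain.
Roommate 3 (pledges 70, payoff 81): dropping to 0 → total 110, payoff 0. No gain.
Roommate 4 (pledges 0, payoff 151): pledging 30 → total 210, payoff 121. No gain.
Roommate 5 (pledges 0, payoff 151): pledging 20 → total 200, payoff 131. No gain.
Roommate 6 (pledges 70, payoff 81): dropping to 0 → total 110, payoff 0. No gain.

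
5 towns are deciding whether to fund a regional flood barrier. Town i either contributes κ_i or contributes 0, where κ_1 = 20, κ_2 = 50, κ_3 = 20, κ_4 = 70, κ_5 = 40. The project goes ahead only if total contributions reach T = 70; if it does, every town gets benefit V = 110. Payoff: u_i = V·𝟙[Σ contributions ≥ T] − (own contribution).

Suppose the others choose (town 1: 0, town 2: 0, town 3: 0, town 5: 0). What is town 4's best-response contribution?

Others' total = 0. Contributing 70 brings total to 70 ≥ 70: gain V − κ_4 = 40.
Best response: 70.

70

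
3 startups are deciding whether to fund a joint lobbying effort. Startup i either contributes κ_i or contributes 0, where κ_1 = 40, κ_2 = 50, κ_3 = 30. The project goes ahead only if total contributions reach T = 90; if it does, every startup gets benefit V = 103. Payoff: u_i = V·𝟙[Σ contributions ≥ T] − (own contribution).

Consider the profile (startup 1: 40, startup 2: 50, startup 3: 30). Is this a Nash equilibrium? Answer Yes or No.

No

Total = 120 ≥ 90: provided.
Startup 1 (pledges 40, payoff 63): dropping to 0 → total 80, payoff 0. No gain.
Startup 2 (pledges 50, payoff 53): dropping to 0 → total 70, payoff 0. No gain.
Startup 3 (pledges 30, payoff 73): dropping to 0 → total 90, payoff 103. Profitable deviation.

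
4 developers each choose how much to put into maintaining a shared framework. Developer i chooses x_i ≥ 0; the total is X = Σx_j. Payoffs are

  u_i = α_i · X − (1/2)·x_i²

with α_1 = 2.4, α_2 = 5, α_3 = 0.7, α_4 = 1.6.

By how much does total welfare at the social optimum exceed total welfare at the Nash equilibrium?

110.995

Developer i's FOC: ∂u_i/∂x_i = α_i − x_i = 0, so x_i* = α_i.
NE contributions = (2.4, 5, 0.7, 1.6); X = 9.7.
W^NE = (Σα)·X − ½Σα_i² = 9.7² − ½·33.81 = 77.185.
Planner sets x_i = Σα_j = 9.7 for every i, so X^SO = 4·9.7 = 38.8.
W^SO = (Σα)·X^SO − ½·4·(Σα)² = (4/2)·9.7² = 188.18.
Deadweight loss = W^SO − W^NE = 110.995.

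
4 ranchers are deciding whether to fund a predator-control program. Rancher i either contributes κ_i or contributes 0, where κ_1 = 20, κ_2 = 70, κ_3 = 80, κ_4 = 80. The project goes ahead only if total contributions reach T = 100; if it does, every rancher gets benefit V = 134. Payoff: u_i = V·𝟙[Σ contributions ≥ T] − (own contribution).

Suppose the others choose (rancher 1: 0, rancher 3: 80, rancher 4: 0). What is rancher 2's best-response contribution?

Others' total = 80. Contributing 70 brings total to 150 ≥ 100: gain V − κ_2 = 64.
Best response: 70.

70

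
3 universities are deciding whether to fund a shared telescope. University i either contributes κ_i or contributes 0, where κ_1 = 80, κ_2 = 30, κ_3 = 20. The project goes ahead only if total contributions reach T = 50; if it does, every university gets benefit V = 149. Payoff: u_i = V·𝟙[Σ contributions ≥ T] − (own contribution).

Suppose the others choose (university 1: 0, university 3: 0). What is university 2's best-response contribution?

0

Others' total = 0. Even contributing 30 gives 30 < 50: no benefit either way.
Best response: 0.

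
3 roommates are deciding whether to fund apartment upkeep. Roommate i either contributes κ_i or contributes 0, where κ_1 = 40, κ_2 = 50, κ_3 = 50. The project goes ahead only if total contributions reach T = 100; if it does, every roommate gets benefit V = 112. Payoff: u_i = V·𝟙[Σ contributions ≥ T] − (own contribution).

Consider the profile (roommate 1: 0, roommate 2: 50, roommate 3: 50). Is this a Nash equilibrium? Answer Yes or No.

Total = 100 ≥ 100: provided.
Roommate 1 (pledges 0, payoff 112): pledging 40 → total 140, payoff 72. No gain.
Roommate 2 (pledges 50, payoff 62): dropping to 0 → total 50, payoff 0. No gain.
Roommate 3 (pledges 50, payoff 62): dropping to 0 → total 50, payoff 0. No gain.

Yes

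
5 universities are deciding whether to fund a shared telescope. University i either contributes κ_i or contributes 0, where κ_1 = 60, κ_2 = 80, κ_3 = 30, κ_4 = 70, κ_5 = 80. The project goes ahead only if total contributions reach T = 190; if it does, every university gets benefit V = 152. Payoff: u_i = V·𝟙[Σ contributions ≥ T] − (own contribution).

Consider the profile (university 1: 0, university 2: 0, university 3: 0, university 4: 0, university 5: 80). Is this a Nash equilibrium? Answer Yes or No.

Total = 80 < 190: not provided.
University 1 (pledges 0, payoff 0): pledging 60 → total 140, payoff -60. No gain.
University 2 (pledges 0, payoff 0): pledging 80 → total 160, payoff -80. No gain.
University 3 (pledges 0, payoff 0): pledging 30 → total 110, payoff -30. No gain.
University 4 (pledges 0, payoff 0): pledging 70 → total 150, payoff -70. No gain.
University 5 (pledges 80, payoff -80): dropping to 0 → total 0, payoff 0. Profitable deviation.

No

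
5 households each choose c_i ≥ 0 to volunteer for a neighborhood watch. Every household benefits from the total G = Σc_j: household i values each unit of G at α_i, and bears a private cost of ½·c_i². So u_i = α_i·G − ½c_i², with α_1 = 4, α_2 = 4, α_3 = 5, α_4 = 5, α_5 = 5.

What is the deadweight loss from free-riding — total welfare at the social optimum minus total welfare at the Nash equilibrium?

847

Household i's FOC: ∂u_i/∂c_i = α_i − c_i = 0, so c_i* = α_i.
NE contributions = (4, 4, 5, 5, 5); G = 23.
W^NE = (Σα)·G − ½Σα_i² = 23² − ½·107 = 475.5.
Planner sets c_i = Σα_j = 23 for every i, so G^SO = 5·23 = 115.
W^SO = (Σα)·G^SO − ½·5·(Σα)² = (5/2)·23² = 1322.5.
Deadweight loss = W^SO − W^NE = 847.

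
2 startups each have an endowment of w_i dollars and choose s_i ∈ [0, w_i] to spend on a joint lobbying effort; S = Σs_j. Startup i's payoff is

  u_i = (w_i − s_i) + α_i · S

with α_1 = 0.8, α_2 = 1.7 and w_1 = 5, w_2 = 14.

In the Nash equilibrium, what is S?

∂u_i/∂s_i = α_i − 1, so startup i contributes w_i if α_i > 1, else 0.
α_i > 1 for i ∈ {2}; NE contributions (0, 14), S = 14.

14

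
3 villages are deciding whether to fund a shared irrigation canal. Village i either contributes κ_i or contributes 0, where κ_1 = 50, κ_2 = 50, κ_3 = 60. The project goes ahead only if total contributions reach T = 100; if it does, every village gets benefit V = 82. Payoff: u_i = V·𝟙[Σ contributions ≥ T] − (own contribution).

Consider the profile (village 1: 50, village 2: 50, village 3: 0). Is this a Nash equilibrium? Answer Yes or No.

Total = 100 ≥ 100: provided.
Village 1 (pledges 50, payoff 32): dropping to 0 → total 50, payoff 0. No gain.
Village 2 (pledges 50, payoff 32): dropping to 0 → total 50, payoff 0. No gain.
Village 3 (pledges 0, payoff 82): pledging 60 → total 160, payoff 22. No gain.

Yes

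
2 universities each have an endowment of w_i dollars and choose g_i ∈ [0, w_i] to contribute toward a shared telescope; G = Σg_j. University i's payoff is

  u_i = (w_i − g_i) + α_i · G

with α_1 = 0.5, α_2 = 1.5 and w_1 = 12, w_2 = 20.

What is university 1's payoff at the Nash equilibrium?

22

∂u_i/∂g_i = α_i − 1, so university i contributes w_i if α_i > 1, else 0.
α_i > 1 for i ∈ {2}; NE contributions (0, 20), G = 20.
u_1 = (12 − 0) + 0.5·20 = 22.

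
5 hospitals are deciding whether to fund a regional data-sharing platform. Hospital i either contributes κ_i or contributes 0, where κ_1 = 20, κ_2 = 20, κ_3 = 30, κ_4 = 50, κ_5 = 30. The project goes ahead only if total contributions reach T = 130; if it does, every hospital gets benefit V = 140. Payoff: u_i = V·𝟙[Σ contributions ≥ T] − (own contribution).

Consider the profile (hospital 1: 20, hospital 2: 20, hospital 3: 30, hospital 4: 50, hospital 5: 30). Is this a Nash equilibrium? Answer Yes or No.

No

Total = 150 ≥ 130: provided.
Hospital 1 (pledges 20, payoff 120): dropping to 0 → total 130, payoff 140. Profitable deviation.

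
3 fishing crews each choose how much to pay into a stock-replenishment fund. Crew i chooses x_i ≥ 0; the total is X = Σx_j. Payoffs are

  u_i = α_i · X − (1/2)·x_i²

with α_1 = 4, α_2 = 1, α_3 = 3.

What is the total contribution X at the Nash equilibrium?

Crew i's FOC: ∂u_i/∂x_i = α_i − x_i = 0, so x_i* = α_i.
NE contributions = (4, 1, 3); X = 8.

8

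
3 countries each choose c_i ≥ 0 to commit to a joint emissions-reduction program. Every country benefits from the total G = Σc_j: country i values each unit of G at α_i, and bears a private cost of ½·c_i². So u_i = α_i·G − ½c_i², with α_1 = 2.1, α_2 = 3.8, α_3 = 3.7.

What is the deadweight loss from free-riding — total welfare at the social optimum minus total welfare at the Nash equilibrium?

Country i's FOC: ∂u_i/∂c_i = α_i − c_i = 0, so c_i* = α_i.
NE contributions = (2.1, 3.8, 3.7); G = 9.6.
W^NE = (Σα)·G − ½Σα_i² = 9.6² − ½·32.54 = 75.89.
Planner sets c_i = Σα_j = 9.6 for every i, so G^SO = 3·9.6 = 28.8.
W^SO = (Σα)·G^SO − ½·3·(Σα)² = (3/2)·9.6² = 138.24.
Deadweight loss = W^SO − W^NE = 62.35.

62.35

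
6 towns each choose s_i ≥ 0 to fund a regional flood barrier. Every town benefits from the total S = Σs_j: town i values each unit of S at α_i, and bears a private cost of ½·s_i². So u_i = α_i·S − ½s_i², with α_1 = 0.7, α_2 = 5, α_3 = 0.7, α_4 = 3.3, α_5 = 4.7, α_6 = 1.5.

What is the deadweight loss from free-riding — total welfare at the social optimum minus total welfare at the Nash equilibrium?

Town i's FOC: ∂u_i/∂s_i = α_i − s_i = 0, so s_i* = α_i.
NE contributions = (0.7, 5, 0.7, 3.3, 4.7, 1.5); S = 15.9.
W^NE = (Σα)·S − ½Σα_i² = 15.9² − ½·61.21 = 222.205.
Planner sets s_i = Σα_j = 15.9 for every i, so S^SO = 6·15.9 = 95.4.
W^SO = (Σα)·S^SO − ½·6·(Σα)² = (6/2)·15.9² = 758.43.
Deadweight loss = W^SO − W^NE = 536.225.

536.225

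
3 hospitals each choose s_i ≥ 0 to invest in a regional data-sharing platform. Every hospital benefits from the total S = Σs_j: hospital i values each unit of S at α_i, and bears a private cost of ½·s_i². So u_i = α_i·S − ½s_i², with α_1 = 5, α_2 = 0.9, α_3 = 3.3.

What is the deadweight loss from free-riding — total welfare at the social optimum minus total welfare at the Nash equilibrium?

60.67

Hospital i's FOC: ∂u_i/∂s_i = α_i − s_i = 0, so s_i* = α_i.
NE contributions = (5, 0.9, 3.3); S = 9.2.
W^NE = (Σα)·S − ½Σα_i² = 9.2² − ½·36.7 = 66.29.
Planner sets s_i = Σα_j = 9.2 for every i, so S^SO = 3·9.2 = 27.6.
W^SO = (Σα)·S^SO − ½·3·(Σα)² = (3/2)·9.2² = 126.96.
Deadweight loss = W^SO − W^NE = 60.67.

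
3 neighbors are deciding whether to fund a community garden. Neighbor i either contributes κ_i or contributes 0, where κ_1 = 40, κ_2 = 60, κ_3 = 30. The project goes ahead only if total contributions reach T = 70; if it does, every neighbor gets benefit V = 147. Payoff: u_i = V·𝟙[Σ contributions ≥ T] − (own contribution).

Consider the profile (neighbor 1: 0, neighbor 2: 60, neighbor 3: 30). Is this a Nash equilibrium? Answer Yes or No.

Total = 90 ≥ 70: provided.
Neighbor 1 (pledges 0, payoff 147): pledging 40 → total 130, payoff 107. No gain.
Neighbor 2 (pledges 60, payoff 87): dropping to 0 → total 30, payoff 0. No gain.
Neighbor 3 (pledges 30, payoff 117): dropping to 0 → total 60, payoff 0. No gain.

Yes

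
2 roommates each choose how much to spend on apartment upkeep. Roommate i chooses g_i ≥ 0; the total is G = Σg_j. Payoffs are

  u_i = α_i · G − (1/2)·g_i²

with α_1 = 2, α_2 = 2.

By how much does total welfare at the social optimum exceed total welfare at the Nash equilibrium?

4

Roommate i's FOC: ∂u_i/∂g_i = α_i − g_i = 0, so g_i* = α_i.
NE contributions = (2, 2); G = 4.
W^NE = (Σα)·G − ½Σα_i² = 4² − ½·8 = 12.
Planner sets g_i = Σα_j = 4 for every i, so G^SO = 2·4 = 8.
W^SO = (Σα)·G^SO − ½·2·(Σα)² = (2/2)·4² = 16.
Deadweight loss = W^SO − W^NE = 4.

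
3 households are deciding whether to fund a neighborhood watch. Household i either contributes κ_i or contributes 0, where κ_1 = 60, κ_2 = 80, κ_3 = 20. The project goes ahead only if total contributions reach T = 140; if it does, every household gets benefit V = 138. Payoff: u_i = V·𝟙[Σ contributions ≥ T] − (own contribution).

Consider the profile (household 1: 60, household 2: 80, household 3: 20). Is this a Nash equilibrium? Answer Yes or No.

No

Total = 160 ≥ 140: provided.
Household 1 (pledges 60, payoff 78): dropping to 0 → total 100, payoff 0. No gain.
Household 2 (pledges 80, payoff 58): dropping to 0 → total 80, payoff 0. No gain.
Household 3 (pledges 20, payoff 118): dropping to 0 → total 140, payoff 138. Profitable deviation.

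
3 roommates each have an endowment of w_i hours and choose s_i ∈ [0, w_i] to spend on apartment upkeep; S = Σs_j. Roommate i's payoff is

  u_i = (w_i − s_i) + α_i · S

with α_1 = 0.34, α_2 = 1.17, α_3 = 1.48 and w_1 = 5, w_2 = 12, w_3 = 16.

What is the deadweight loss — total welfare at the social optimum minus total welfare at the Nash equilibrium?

9.95

∂u_i/∂s_i = α_i − 1, so roommate i contributes w_i if α_i > 1, else 0.
α_i > 1 for i ∈ {2, 3}; NE contributions (0, 12, 16), S = 28.
W^NE = Σw_i − S^NE + (Σα_i)·S^NE = 33 + 1.99·28 = 88.72.
Planner: ∂(Σu_j)/∂s_i = Σα_j − 1 = 1.99 > 0, so everyone contributes w_i; S^SO = 33, W^SO = 33 + 1.99·33 = 98.67.
Deadweight loss = 9.95.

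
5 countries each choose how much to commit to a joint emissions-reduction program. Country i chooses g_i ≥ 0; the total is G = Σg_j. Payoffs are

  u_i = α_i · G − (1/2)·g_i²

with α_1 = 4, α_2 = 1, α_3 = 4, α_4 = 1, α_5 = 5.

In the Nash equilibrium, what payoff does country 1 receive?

Country i's FOC: ∂u_i/∂g_i = α_i − g_i = 0, so g_i* = α_i.
NE contributions = (4, 1, 4, 1, 5); G = 15.
u_1 = α_1·G − ½·(g_1)² = 4·15 − ½·4² = 52.

52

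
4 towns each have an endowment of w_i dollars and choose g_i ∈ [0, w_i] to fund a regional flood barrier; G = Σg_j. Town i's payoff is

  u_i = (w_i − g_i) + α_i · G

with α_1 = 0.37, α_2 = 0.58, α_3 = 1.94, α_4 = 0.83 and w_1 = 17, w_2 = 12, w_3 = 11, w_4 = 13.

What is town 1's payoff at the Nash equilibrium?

∂u_i/∂g_i = α_i − 1, so town i contributes w_i if α_i > 1, else 0.
α_i > 1 for i ∈ {3}; NE contributions (0, 0, 11, 0), G = 11.
u_1 = (17 − 0) + 0.37·11 = 21.07.

21.07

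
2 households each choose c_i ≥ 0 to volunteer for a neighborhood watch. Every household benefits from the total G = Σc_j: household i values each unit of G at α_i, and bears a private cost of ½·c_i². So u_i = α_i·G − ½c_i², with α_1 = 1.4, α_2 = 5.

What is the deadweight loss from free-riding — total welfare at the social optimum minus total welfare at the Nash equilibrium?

Household i's FOC: ∂u_i/∂c_i = α_i − c_i = 0, so c_i* = α_i.
NE contributions = (1.4, 5); G = 6.4.
W^NE = (Σα)·G − ½Σα_i² = 6.4² − ½·26.96 = 27.48.
Planner sets c_i = Σα_j = 6.4 for every i, so G^SO = 2·6.4 = 12.8.
W^SO = (Σα)·G^SO − ½·2·(Σα)² = (2/2)·6.4² = 40.96.
Deadweight loss = W^SO − W^NE = 13.48.

13.48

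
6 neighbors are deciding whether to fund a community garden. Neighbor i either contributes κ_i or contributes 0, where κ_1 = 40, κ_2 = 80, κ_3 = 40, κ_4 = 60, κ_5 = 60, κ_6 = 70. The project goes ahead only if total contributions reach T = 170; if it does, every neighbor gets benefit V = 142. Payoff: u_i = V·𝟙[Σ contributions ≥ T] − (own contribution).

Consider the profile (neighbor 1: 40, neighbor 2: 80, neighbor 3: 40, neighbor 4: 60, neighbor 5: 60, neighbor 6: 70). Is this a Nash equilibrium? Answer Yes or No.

Total = 350 ≥ 170: provided.
Neighbor 1 (pledges 40, payoff 102): dropping to 0 → total 310, payoff 142. Profitable deviation.

No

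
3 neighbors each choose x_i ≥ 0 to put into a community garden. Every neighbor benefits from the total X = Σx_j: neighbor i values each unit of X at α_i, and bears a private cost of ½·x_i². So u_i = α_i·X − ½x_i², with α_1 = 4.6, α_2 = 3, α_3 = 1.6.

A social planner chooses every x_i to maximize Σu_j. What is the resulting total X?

27.6

Planner FOC: ∂(Σu_j)/∂x_i = (Σα_j) − x_i = 0, so x_i^SO = Σα_j = 9.2 for every i; X^SO = 27.6.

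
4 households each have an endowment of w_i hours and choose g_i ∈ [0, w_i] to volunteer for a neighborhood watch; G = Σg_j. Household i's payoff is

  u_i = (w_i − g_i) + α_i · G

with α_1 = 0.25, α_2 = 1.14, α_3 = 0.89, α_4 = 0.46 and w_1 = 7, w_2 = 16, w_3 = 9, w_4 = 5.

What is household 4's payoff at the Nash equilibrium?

12.36

∂u_i/∂g_i = α_i − 1, so household i contributes w_i if α_i > 1, else 0.
α_i > 1 for i ∈ {2}; NE contributions (0, 16, 0, 0), G = 16.
u_4 = (5 − 0) + 0.46·16 = 12.36.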